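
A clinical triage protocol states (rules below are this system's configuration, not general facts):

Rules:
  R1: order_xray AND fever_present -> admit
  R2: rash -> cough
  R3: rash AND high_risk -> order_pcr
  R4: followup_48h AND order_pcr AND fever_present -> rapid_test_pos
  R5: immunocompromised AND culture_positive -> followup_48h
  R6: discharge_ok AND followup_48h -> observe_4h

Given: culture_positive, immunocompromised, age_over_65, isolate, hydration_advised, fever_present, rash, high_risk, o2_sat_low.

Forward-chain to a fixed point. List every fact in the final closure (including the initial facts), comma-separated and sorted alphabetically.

age_over_65, cough, culture_positive, fever_present, followup_48h, high_risk, hydration_advised, immunocompromised, isolate, o2_sat_low, order_pcr, rapid_test_pos, rash

Round 1 fires R2, R3, R5, giving cough, order_pcr, followup_48h.
Round 2 fires R4, giving rapid_test_pos.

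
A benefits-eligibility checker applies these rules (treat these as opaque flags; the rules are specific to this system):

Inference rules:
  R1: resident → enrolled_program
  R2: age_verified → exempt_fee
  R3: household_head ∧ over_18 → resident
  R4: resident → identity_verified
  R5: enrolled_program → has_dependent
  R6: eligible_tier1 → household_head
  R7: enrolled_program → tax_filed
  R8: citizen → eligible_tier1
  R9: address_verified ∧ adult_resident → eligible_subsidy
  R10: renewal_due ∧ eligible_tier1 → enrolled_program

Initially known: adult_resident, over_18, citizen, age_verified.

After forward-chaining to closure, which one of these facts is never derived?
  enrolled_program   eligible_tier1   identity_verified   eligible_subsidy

eligible_subsidy

Round 1 — R2, R8, derive exempt_fee, eligible_tier1.
Round 2 — R6, derive household_head.
Round 3 — R3, derive resident.
Round 4 — R1, R4, derive enrolled_program, identity_verified.
Round 5 — R5, R7, derive has_dependent, tax_filed.
Derived: identity_verified (round 4), eligible_tier1 (round 1), enrolled_program (round 4). eligible_subsidy never appears in any round.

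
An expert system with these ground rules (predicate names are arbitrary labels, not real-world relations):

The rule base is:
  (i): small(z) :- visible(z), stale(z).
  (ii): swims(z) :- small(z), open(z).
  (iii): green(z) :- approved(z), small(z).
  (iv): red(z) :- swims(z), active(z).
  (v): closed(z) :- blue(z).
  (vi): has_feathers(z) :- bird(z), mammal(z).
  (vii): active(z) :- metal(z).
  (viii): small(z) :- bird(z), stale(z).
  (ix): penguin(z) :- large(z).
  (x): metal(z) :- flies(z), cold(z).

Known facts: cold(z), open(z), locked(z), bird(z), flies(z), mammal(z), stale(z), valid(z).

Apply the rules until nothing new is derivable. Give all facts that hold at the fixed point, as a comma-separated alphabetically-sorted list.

Round 1: (vi) [has_feathers(z) :- bird(z), mammal(z).]; (viii) [small(z) :- bird(z), stale(z).]; (x) [metal(z) :- flies(z), cold(z).]. Adds has_feathers(z), small(z), metal(z).
Round 2: (ii) [swims(z) :- small(z), open(z).]; (vii) [active(z) :- metal(z).]. Adds swims(z), active(z).
Round 3: (iv) [red(z) :- swims(z), active(z).]. Adds red(z).

active(z), bird(z), cold(z), flies(z), has_feathers(z), locked(z), mammal(z), metal(z), open(z), red(z), small(z), stale(z), swims(z), valid(z)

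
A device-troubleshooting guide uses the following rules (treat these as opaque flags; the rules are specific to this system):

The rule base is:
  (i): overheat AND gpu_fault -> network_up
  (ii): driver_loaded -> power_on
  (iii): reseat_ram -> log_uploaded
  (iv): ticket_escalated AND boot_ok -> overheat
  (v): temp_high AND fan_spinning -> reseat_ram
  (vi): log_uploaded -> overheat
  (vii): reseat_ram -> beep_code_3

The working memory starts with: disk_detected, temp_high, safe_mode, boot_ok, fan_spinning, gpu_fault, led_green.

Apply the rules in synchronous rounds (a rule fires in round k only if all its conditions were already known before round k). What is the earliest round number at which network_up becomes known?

Round 1: (v) [temp_high AND fan_spinning -> reseat_ram]. Adds reseat_ram.
Round 2: (iii) [reseat_ram -> log_uploaded]; (vii) [reseat_ram -> beep_code_3]. Adds log_uploaded, beep_code_3.
Round 3: (vi) [log_uploaded -> overheat]. Adds overheat.
Round 4: (i) [overheat AND gpu_fault -> network_up]. Adds network_up.
network_up first appears in round 4.

4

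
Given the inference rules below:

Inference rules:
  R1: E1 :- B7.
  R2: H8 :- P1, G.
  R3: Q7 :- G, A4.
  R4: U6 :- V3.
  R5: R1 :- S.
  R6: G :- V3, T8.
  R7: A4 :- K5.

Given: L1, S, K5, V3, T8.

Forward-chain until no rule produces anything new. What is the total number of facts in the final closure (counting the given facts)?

Round 1: R4 [U6 :- V3.]; R5 [R1 :- S.]; R6 [G :- V3, T8.]; R7 [A4 :- K5.]. Adds U6, R1, G, A4.
Round 2: R3 [Q7 :- G, A4.]. Adds Q7.
Closure: {A4, G, K5, L1, Q7, R1, S, T8, U6, V3} — 10 facts.

10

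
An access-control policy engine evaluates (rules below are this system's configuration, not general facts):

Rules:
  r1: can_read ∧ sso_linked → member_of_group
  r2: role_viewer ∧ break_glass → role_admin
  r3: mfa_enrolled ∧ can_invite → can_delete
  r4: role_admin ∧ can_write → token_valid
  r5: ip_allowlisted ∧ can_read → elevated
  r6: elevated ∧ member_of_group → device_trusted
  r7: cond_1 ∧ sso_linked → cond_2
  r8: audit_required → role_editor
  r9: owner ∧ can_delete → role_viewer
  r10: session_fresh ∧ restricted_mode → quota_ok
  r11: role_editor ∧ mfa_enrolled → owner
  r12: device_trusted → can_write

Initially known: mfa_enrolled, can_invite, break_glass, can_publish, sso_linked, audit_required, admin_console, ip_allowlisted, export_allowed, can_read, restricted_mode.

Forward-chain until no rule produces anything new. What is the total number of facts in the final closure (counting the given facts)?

21

[1] r1 [can_read ∧ sso_linked → member_of_group]; r3 [mfa_enrolled ∧ can_invite → can_delete]; r5 [ip_allowlisted ∧ can_read → elevated]; r8 [audit_required → role_editor]. ⇒ new: member_of_group, can_delete, elevated, role_editor.
[2] r6 [elevated ∧ member_of_group → device_trusted]; r11 [role_editor ∧ mfa_enrolled → owner]. ⇒ new: device_trusted, owner.
[3] r9 [owner ∧ can_delete → role_viewer]; r12 [device_trusted → can_write]. ⇒ new: role_viewer, can_write.
[4] r2 [role_viewer ∧ break_glass → role_admin]. ⇒ new: role_admin.
[5] r4 [role_admin ∧ can_write → token_valid]. ⇒ new: token_valid.
Closure: {admin_console, audit_required, break_glass, can_delete, can_invite, can_publish, can_read, can_write, device_trusted, elevated, export_allowed, ip_allowlisted, member_of_group, mfa_enrolled, owner, restricted_mode, role_admin, role_editor, role_viewer, sso_linked, token_valid} — 21 facts.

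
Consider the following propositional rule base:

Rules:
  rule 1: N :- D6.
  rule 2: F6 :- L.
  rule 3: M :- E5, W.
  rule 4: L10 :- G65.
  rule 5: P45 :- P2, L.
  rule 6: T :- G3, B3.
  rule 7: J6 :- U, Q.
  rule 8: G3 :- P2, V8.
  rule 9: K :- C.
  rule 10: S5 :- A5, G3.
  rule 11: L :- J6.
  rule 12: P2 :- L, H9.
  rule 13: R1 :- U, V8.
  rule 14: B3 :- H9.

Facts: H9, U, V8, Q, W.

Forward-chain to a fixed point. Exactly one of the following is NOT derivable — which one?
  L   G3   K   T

[1] rule 7 [J6 :- U, Q.]; rule 13 [R1 :- U, V8.]; rule 14 [B3 :- H9.]. ⇒ new: J6, R1, B3.
[2] rule 11 [L :- J6.]. ⇒ new: L.
[3] rule 2 [F6 :- L.]; rule 12 [P2 :- L, H9.]. ⇒ new: F6, P2.
[4] rule 5 [P45 :- P2, L.]; rule 8 [G3 :- P2, V8.]. ⇒ new: P45, G3.
[5] rule 6 [T :- G3, B3.]. ⇒ new: T.
Derived: G3 (round 4), L (round 2), T (round 5). K never appears in any round.

K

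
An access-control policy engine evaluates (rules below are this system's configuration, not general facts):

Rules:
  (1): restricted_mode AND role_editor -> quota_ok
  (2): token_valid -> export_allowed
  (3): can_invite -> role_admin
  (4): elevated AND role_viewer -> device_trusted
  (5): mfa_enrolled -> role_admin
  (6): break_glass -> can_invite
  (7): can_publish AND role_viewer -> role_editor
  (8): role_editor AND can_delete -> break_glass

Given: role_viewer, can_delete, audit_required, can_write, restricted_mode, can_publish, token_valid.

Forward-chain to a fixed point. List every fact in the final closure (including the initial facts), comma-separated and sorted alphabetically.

Round 1: (2) [token_valid -> export_allowed]; (7) [can_publish AND role_viewer -> role_editor]. New: export_allowed, role_editor.
Round 2: (1) [restricted_mode AND role_editor -> quota_ok]; (8) [role_editor AND can_delete -> break_glass]. New: quota_ok, break_glass.
Round 3: (6) [break_glass -> can_invite]. New: can_invite.
Round 4: (3) [can_invite -> role_admin]. New: role_admin.

audit_required, break_glass, can_delete, can_invite, can_publish, can_write, export_allowed, quota_ok, restricted_mode, role_admin, role_editor, role_viewer, token_valid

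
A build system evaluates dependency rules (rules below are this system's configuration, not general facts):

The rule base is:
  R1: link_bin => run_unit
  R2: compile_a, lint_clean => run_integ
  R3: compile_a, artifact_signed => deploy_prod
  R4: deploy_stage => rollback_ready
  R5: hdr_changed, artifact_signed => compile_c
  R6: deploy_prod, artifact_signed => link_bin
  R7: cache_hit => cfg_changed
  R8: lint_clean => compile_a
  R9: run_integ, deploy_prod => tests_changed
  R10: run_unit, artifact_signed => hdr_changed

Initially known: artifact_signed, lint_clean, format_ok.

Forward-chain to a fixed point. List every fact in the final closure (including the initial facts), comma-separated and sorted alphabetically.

Round 1: R8 [lint_clean => compile_a]. New: compile_a.
Round 2: R2 [compile_a, lint_clean => run_integ]; R3 [compile_a, artifact_signed => deploy_prod]. New: run_integ, deploy_prod.
Round 3: R6 [deploy_prod, artifact_signed => link_bin]; R9 [run_integ, deploy_prod => tests_changed]. New: link_bin, tests_changed.
Round 4: R1 [link_bin => run_unit]. New: run_unit.
Round 5: R10 [run_unit, artifact_signed => hdr_changed]. New: hdr_changed.
Round 6: R5 [hdr_changed, artifact_signed => compile_c]. New: compile_c.

artifact_signed, compile_a, compile_c, deploy_prod, format_ok, hdr_changed, link_bin, lint_clean, run_integ, run_unit, tests_changed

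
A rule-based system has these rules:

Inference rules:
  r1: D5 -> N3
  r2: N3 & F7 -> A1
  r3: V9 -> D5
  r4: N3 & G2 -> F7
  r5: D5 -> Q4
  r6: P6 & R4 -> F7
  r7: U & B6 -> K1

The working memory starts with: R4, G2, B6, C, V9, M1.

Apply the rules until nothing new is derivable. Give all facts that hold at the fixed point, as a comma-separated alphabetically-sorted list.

Round 1 fires r3, giving D5.
Round 2 fires r1, r5, giving N3, Q4.
Round 3 fires r4, giving F7.
Round 4 fires r2, giving A1.

A1, B6, C, D5, F7, G2, M1, N3, Q4, R4, V9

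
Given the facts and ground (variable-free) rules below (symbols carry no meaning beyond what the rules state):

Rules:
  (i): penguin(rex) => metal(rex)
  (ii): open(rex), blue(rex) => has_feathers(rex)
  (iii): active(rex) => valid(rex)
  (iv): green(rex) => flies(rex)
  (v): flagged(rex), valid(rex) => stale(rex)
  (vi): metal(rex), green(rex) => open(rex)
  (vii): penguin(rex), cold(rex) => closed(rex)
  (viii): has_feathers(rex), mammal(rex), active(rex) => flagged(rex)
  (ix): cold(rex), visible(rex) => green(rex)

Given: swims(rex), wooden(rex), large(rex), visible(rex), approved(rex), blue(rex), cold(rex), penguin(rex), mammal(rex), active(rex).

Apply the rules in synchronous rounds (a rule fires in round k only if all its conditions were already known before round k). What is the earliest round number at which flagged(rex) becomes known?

Round 1: (i) [penguin(rex) => metal(rex)]; (iii) [active(rex) => valid(rex)]; (vii) [penguin(rex), cold(rex) => closed(rex)]; (ix) [cold(rex), visible(rex) => green(rex)]. New: metal(rex), valid(rex), closed(rex), green(rex).
Round 2: (iv) [green(rex) => flies(rex)]; (vi) [metal(rex), green(rex) => open(rex)]. New: flies(rex), open(rex).
Round 3: (ii) [open(rex), blue(rex) => has_feathers(rex)]. New: has_feathers(rex).
Round 4: (viii) [has_feathers(rex), mammal(rex), active(rex) => flagged(rex)]. New: flagged(rex).
flagged(rex) first appears in round 4.

4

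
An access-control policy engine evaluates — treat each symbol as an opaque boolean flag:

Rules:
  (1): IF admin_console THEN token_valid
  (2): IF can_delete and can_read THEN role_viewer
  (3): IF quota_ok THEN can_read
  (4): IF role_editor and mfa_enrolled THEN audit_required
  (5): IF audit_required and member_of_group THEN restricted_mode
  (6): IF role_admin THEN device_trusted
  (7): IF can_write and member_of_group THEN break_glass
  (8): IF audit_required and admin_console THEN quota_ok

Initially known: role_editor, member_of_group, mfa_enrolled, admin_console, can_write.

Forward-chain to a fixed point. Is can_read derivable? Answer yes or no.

yes

Round 1 fires (1), (4), (7), giving token_valid, audit_required, break_glass.
Round 2 fires (5), (8), giving restricted_mode, quota_ok.
Round 3 fires (3), giving can_read.
can_read appears in round 3, so it is derivable.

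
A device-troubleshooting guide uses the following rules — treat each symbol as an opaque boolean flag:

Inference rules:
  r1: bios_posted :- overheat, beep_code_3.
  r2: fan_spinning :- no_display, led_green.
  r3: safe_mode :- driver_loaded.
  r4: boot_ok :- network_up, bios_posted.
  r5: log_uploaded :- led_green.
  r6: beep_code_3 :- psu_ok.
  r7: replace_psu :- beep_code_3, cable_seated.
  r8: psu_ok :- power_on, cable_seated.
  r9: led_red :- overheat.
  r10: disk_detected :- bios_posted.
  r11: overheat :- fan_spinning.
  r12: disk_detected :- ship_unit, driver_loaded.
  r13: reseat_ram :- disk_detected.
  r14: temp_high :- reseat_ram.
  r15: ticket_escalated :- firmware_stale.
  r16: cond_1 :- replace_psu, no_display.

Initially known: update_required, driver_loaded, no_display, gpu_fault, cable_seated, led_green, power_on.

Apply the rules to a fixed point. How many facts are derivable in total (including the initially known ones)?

Round 1 — r2, r3, r5, r8, derive fan_spinning, safe_mode, log_uploaded, psu_ok.
Round 2 — r6, r11, derive beep_code_3, overheat.
Round 3 — r1, r7, r9, derive bios_posted, replace_psu, led_red.
Round 4 — r10, r16, derive disk_detected, cond_1.
Round 5 — r13, derive reseat_ram.
Round 6 — r14, derive temp_high.
Closure: {beep_code_3, bios_posted, cable_seated, cond_1, disk_detected, driver_loaded, fan_spinning, gpu_fault, led_green, led_red, log_uploaded, no_display, overheat, power_on, psu_ok, replace_psu, reseat_ram, safe_mode, temp_high, update_required} — 20 facts.

20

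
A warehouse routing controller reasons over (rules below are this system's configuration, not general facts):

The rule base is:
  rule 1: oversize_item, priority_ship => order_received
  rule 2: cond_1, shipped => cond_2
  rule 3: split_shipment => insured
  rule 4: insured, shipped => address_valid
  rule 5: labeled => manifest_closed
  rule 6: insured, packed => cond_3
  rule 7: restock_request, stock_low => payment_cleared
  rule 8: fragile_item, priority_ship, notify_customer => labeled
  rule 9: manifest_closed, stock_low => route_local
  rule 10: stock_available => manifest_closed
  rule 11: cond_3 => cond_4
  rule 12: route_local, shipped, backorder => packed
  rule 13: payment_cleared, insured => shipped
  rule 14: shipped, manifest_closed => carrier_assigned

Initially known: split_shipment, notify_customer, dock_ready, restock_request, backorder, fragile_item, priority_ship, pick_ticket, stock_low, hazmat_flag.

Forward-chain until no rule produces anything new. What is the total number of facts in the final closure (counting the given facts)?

21

[1] rule 3 [split_shipment => insured]; rule 7 [restock_request, stock_low => payment_cleared]; rule 8 [fragile_item, priority_ship, notify_customer => labeled]. ⇒ new: insured, payment_cleared, labeled.
[2] rule 5 [labeled => manifest_closed]; rule 13 [payment_cleared, insured => shipped]. ⇒ new: manifest_closed, shipped.
[3] rule 4 [insured, shipped => address_valid]; rule 9 [manifest_closed, stock_low => route_local]; rule 14 [shipped, manifest_closed => carrier_assigned]. ⇒ new: address_valid, route_local, carrier_assigned.
[4] rule 12 [route_local, shipped, backorder => packed]. ⇒ new: packed.
[5] rule 6 [insured, packed => cond_3]. ⇒ new: cond_3.
[6] rule 11 [cond_3 => cond_4]. ⇒ new: cond_4.
Closure: {address_valid, backorder, carrier_assigned, cond_3, cond_4, dock_ready, fragile_item, hazmat_flag, insured, labeled, manifest_closed, notify_customer, packed, payment_cleared, pick_ticket, priority_ship, restock_request, route_local, shipped, split_shipment, stock_low} — 21 facts.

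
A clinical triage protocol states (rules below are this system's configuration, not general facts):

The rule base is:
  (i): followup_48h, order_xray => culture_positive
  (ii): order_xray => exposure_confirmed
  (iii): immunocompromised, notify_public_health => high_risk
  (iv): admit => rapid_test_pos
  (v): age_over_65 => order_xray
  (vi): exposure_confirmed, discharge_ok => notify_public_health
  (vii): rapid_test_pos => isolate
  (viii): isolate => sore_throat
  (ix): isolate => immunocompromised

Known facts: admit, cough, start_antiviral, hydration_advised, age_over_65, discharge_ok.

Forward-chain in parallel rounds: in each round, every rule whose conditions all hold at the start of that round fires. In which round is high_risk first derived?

Round 1: (iv) [admit => rapid_test_pos]; (v) [age_over_65 => order_xray]. Adds rapid_test_pos, order_xray.
Round 2: (ii) [order_xray => exposure_confirmed]; (vii) [rapid_test_pos => isolate]. Adds exposure_confirmed, isolate.
Round 3: (vi) [exposure_confirmed, discharge_ok => notify_public_health]; (viii) [isolate => sore_throat]; (ix) [isolate => immunocompromised]. Adds notify_public_health, sore_throat, immunocompromised.
Round 4: (iii) [immunocompromised, notify_public_health => high_risk]. Adds high_risk.
high_risk first appears in round 4.

4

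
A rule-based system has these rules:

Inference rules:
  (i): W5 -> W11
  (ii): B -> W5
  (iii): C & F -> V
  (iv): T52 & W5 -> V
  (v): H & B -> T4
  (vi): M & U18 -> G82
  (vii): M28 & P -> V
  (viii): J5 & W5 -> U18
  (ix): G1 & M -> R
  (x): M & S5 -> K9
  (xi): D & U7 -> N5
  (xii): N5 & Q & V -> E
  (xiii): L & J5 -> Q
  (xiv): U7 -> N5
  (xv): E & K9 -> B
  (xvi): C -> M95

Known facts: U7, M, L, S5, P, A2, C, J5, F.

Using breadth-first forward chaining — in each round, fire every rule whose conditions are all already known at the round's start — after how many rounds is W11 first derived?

[1] (iii) [C & F -> V]; (x) [M & S5 -> K9]; (xiii) [L & J5 -> Q]; (xiv) [U7 -> N5]; (xvi) [C -> M95]. ⇒ new: V, K9, Q, N5, M95.
[2] (xii) [N5 & Q & V -> E]. ⇒ new: E.
[3] (xv) [E & K9 -> B]. ⇒ new: B.
[4] (ii) [B -> W5]. ⇒ new: W5.
[5] (i) [W5 -> W11]; (viii) [J5 & W5 -> U18]. ⇒ new: W11, U18.
W11 first appears in round 5.

5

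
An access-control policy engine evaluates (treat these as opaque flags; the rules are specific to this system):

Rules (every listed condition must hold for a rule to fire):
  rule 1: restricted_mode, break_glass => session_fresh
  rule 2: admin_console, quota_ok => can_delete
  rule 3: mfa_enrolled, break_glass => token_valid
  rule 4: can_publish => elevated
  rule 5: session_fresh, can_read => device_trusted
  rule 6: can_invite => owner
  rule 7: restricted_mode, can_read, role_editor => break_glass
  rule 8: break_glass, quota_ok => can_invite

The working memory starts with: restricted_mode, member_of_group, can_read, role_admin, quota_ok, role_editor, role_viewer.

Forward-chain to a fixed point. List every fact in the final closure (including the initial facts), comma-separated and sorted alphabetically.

Round 1: rule 7 [restricted_mode, can_read, role_editor => break_glass]. Adds break_glass.
Round 2: rule 1 [restricted_mode, break_glass => session_fresh]; rule 8 [break_glass, quota_ok => can_invite]. Adds session_fresh, can_invite.
Round 3: rule 5 [session_fresh, can_read => device_trusted]; rule 6 [can_invite => owner]. Adds device_trusted, owner.

break_glass, can_invite, can_read, device_trusted, member_of_group, owner, quota_ok, restricted_mode, role_admin, role_editor, role_viewer, session_fresh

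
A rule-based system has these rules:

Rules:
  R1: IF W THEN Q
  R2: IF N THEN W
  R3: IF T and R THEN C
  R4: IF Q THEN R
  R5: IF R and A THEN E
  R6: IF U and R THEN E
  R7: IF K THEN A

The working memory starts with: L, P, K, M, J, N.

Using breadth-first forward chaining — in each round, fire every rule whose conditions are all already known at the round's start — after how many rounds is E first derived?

Round 1 — R2, R7, derive W, A.
Round 2 — R1, derive Q.
Round 3 — R4, derive R.
Round 4 — R5, derive E.
E first appears in round 4.

4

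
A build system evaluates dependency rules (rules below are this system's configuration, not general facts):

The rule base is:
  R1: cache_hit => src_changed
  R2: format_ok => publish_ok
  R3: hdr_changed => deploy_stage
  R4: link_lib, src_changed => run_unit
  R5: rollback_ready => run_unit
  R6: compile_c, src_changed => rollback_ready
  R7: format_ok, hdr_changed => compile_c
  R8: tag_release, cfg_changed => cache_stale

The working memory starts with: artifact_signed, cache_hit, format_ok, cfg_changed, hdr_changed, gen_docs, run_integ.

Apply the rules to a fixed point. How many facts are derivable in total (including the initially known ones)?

Round 1 — R1, R2, R3, R7, derive src_changed, publish_ok, deploy_stage, compile_c.
Round 2 — R6, derive rollback_ready.
Round 3 — R5, derive run_unit.
Closure: {artifact_signed, cache_hit, cfg_changed, compile_c, deploy_stage, format_ok, gen_docs, hdr_changed, publish_ok, rollback_ready, run_integ, run_unit, src_changed} — 13 facts.

13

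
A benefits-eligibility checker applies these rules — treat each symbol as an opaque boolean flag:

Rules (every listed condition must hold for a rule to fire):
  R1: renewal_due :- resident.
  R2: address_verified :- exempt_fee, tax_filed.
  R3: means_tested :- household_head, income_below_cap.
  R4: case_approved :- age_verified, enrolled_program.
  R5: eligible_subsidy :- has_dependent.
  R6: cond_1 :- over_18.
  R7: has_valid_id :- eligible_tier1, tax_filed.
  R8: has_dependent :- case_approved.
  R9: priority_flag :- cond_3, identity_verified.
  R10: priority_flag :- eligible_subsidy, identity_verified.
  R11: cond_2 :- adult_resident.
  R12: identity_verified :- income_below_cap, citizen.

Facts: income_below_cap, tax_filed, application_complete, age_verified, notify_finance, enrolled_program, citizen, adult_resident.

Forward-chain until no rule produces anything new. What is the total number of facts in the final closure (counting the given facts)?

Round 1: R4 [case_approved :- age_verified, enrolled_program.]; R11 [cond_2 :- adult_resident.]; R12 [identity_verified :- income_below_cap, citizen.]. New: case_approved, cond_2, identity_verified.
Round 2: R8 [has_dependent :- case_approved.]. New: has_dependent.
Round 3: R5 [eligible_subsidy :- has_dependent.]. New: eligible_subsidy.
Round 4: R10 [priority_flag :- eligible_subsidy, identity_verified.]. New: priority_flag.
Closure: {adult_resident, age_verified, application_complete, case_approved, citizen, cond_2, eligible_subsidy, enrolled_program, has_dependent, identity_verified, income_below_cap, notify_finance, priority_flag, tax_filed} — 14 facts.

14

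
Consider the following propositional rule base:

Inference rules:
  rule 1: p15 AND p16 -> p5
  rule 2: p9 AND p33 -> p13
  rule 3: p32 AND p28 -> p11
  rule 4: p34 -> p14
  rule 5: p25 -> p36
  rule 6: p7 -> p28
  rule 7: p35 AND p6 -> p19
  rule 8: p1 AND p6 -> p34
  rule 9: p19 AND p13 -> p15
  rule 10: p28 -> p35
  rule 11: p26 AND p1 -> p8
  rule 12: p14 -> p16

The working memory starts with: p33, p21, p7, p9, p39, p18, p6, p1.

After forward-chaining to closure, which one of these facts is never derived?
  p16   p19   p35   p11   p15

[1] rule 2 [p9 AND p33 -> p13]; rule 6 [p7 -> p28]; rule 8 [p1 AND p6 -> p34]. ⇒ new: p13, p28, p34.
[2] rule 4 [p34 -> p14]; rule 10 [p28 -> p35]. ⇒ new: p14, p35.
[3] rule 7 [p35 AND p6 -> p19]; rule 12 [p14 -> p16]. ⇒ new: p19, p16.
[4] rule 9 [p19 AND p13 -> p15]. ⇒ new: p15.
[5] rule 1 [p15 AND p16 -> p5]. ⇒ new: p5.
Derived: p15 (round 4), p35 (round 2), p16 (round 3), p19 (round 3). p11 never appears in any round.

p11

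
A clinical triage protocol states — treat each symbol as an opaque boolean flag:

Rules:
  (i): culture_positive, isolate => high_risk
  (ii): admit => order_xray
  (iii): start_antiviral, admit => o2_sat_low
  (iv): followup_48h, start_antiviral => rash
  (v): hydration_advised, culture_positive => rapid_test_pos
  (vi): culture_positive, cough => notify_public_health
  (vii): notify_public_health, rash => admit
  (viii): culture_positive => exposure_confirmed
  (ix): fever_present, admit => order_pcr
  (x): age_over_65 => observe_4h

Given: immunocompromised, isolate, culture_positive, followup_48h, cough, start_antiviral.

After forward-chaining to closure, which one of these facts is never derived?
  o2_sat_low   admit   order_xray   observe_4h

Round 1 — (i), (iv), (vi), (viii), derive high_risk, rash, notify_public_health, exposure_confirmed.
Round 2 — (vii), derive admit.
Round 3 — (ii), (iii), derive order_xray, o2_sat_low.
Derived: admit (round 2), order_xray (round 3), o2_sat_low (round 3). observe_4h never appears in any round.

observe_4h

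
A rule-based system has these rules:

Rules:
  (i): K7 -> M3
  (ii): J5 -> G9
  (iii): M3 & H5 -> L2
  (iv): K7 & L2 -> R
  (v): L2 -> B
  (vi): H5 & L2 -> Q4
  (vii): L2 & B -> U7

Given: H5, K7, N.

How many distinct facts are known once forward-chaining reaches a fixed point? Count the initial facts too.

Round 1 fires (i), giving M3.
Round 2 fires (iii), giving L2.
Round 3 fires (iv), (v), (vi), giving R, B, Q4.
Round 4 fires (vii), giving U7.
Closure: {B, H5, K7, L2, M3, N, Q4, R, U7} — 9 facts.

9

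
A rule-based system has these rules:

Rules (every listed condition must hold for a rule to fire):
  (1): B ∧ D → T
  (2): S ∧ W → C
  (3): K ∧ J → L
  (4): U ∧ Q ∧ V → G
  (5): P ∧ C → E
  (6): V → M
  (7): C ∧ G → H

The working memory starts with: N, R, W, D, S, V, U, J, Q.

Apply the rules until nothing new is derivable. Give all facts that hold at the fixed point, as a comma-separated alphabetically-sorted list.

Round 1: (2) [S ∧ W → C]; (4) [U ∧ Q ∧ V → G]; (6) [V → M]. Adds C, G, M.
Round 2: (7) [C ∧ G → H]. Adds H.

C, D, G, H, J, M, N, Q, R, S, U, V, W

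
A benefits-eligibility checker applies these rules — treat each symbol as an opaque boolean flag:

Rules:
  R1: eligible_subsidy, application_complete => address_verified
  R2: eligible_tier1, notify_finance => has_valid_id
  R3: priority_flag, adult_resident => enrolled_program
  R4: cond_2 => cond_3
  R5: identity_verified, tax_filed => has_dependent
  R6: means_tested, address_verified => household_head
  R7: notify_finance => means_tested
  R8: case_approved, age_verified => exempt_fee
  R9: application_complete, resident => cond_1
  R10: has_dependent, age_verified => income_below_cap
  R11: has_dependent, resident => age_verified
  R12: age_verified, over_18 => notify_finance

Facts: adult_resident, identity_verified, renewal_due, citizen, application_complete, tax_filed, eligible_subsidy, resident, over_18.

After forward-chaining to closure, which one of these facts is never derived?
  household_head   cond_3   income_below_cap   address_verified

cond_3

Round 1: R1 [eligible_subsidy, application_complete => address_verified]; R5 [identity_verified, tax_filed => has_dependent]; R9 [application_complete, resident => cond_1]. New: address_verified, has_dependent, cond_1.
Round 2: R11 [has_dependent, resident => age_verified]. New: age_verified.
Round 3: R10 [has_dependent, age_verified => income_below_cap]; R12 [age_verified, over_18 => notify_finance]. New: income_below_cap, notify_finance.
Round 4: R7 [notify_finance => means_tested]. New: means_tested.
Round 5: R6 [means_tested, address_verified => household_head]. New: household_head.
Derived: income_below_cap (round 3), address_verified (round 1), household_head (round 5). cond_3 never appears in any round.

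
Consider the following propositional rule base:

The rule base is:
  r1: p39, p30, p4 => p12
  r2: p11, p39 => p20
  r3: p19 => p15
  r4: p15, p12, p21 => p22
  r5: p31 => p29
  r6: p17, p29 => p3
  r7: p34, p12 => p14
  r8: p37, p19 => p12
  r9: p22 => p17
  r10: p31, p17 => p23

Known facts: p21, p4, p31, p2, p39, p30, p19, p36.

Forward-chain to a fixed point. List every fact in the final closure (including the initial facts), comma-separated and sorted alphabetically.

[1] r1 [p39, p30, p4 => p12]; r3 [p19 => p15]; r5 [p31 => p29]. ⇒ new: p12, p15, p29.
[2] r4 [p15, p12, p21 => p22]. ⇒ new: p22.
[3] r9 [p22 => p17]. ⇒ new: p17.
[4] r6 [p17, p29 => p3]; r10 [p31, p17 => p23]. ⇒ new: p3, p23.

p12, p15, p17, p19, p2, p21, p22, p23, p29, p3, p30, p31, p36, p39, p4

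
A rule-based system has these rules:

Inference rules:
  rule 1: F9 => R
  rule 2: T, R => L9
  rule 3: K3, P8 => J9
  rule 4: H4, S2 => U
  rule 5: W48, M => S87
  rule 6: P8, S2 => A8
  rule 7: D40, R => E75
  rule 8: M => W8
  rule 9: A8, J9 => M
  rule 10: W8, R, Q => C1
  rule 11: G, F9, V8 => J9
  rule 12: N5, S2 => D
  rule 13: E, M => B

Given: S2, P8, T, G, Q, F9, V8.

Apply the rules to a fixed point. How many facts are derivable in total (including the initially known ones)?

Round 1: rule 1 [F9 => R]; rule 6 [P8, S2 => A8]; rule 11 [G, F9, V8 => J9]. Adds R, A8, J9.
Round 2: rule 2 [T, R => L9]; rule 9 [A8, J9 => M]. Adds L9, M.
Round 3: rule 8 [M => W8]. Adds W8.
Round 4: rule 10 [W8, R, Q => C1]. Adds C1.
Closure: {A8, C1, F9, G, J9, L9, M, P8, Q, R, S2, T, V8, W8} — 14 facts.

14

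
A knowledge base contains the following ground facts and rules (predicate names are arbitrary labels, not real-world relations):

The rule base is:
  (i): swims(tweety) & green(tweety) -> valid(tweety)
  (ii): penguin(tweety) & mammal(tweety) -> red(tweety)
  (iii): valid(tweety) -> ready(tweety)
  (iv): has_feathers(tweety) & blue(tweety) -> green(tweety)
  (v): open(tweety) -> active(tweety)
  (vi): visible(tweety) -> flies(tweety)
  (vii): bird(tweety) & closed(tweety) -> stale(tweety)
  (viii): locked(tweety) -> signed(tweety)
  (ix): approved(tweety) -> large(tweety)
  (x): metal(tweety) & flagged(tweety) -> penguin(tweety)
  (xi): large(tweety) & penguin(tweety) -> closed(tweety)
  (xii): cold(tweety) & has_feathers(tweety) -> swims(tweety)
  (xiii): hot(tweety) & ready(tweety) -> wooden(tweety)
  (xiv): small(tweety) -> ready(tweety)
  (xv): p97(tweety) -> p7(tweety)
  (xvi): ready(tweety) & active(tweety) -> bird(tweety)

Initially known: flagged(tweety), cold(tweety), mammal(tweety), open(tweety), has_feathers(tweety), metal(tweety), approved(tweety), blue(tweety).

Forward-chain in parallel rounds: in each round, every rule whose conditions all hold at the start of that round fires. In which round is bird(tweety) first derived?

Round 1: (iv) [has_feathers(tweety) & blue(tweety) -> green(tweety)]; (v) [open(tweety) -> active(tweety)]; (ix) [approved(tweety) -> large(tweety)]; (x) [metal(tweety) & flagged(tweety) -> penguin(tweety)]; (xii) [cold(tweety) & has_feathers(tweety) -> swims(tweety)]. New: green(tweety), active(tweety), large(tweety), penguin(tweety), swims(tweety).
Round 2: (i) [swims(tweety) & green(tweety) -> valid(tweety)]; (ii) [penguin(tweety) & mammal(tweety) -> red(tweety)]; (xi) [large(tweety) & penguin(tweety) -> closed(tweety)]. New: valid(tweety), red(tweety), closed(tweety).
Round 3: (iii) [valid(tweety) -> ready(tweety)]. New: ready(tweety).
Round 4: (xvi) [ready(tweety) & active(tweety) -> bird(tweety)]. New: bird(tweety).
bird(tweety) first appears in round 4.

4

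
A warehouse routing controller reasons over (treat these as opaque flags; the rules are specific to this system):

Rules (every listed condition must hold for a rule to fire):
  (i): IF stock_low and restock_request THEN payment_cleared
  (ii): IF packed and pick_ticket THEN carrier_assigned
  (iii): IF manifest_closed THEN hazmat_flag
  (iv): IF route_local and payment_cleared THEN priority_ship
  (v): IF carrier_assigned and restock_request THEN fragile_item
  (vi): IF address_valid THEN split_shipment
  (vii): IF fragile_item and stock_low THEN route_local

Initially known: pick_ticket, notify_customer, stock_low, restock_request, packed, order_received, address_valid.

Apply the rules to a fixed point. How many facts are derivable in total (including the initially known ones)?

13

Round 1 fires (i), (ii), (vi), giving payment_cleared, carrier_assigned, split_shipment.
Round 2 fires (v), giving fragile_item.
Round 3 fires (vii), giving route_local.
Round 4 fires (iv), giving priority_ship.
Closure: {address_valid, carrier_assigned, fragile_item, notify_customer, order_received, packed, payment_cleared, pick_ticket, priority_ship, restock_request, route_local, split_shipment, stock_low} — 13 facts.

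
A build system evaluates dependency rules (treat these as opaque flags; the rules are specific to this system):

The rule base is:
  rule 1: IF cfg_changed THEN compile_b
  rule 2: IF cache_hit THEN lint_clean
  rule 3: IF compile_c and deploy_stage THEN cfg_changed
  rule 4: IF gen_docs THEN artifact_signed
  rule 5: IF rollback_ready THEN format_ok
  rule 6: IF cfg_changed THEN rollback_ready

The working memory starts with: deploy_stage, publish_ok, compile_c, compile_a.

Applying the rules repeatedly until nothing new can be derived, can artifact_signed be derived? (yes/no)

[1] rule 3 [IF compile_c and deploy_stage THEN cfg_changed]. ⇒ new: cfg_changed.
[2] rule 1 [IF cfg_changed THEN compile_b]; rule 6 [IF cfg_changed THEN rollback_ready]. ⇒ new: compile_b, rollback_ready.
[3] rule 5 [IF rollback_ready THEN format_ok]. ⇒ new: format_ok.
Fixed point reached. artifact_signed is concluded only by rule 4; rule 4 needs gen_docs (never derived).

no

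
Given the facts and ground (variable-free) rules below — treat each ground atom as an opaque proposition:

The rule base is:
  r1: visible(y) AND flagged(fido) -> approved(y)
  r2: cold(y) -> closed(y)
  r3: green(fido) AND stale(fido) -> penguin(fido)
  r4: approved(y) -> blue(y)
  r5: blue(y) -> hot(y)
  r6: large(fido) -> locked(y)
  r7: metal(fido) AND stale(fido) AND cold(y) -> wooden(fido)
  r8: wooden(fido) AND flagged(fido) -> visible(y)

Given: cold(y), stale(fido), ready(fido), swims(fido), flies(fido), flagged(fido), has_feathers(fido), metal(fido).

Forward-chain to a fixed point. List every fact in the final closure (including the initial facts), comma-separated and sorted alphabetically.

approved(y), blue(y), closed(y), cold(y), flagged(fido), flies(fido), has_feathers(fido), hot(y), metal(fido), ready(fido), stale(fido), swims(fido), visible(y), wooden(fido)

Round 1: r2 [cold(y) -> closed(y)]; r7 [metal(fido) AND stale(fido) AND cold(y) -> wooden(fido)]. Adds closed(y), wooden(fido).
Round 2: r8 [wooden(fido) AND flagged(fido) -> visible(y)]. Adds visible(y).
Round 3: r1 [visible(y) AND flagged(fido) -> approved(y)]. Adds approved(y).
Round 4: r4 [approved(y) -> blue(y)]. Adds blue(y).
Round 5: r5 [blue(y) -> hot(y)]. Adds hot(y).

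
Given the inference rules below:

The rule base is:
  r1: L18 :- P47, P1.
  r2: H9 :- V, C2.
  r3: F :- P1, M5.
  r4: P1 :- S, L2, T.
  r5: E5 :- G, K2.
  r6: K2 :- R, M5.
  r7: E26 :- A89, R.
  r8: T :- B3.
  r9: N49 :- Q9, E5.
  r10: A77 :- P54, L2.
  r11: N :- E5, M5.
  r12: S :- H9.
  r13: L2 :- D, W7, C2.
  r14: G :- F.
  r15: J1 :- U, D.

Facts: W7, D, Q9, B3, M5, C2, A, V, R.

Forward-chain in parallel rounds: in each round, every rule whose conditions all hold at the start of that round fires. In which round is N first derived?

7

Round 1: r2 [H9 :- V, C2.]; r6 [K2 :- R, M5.]; r8 [T :- B3.]; r13 [L2 :- D, W7, C2.]. New: H9, K2, T, L2.
Round 2: r12 [S :- H9.]. New: S.
Round 3: r4 [P1 :- S, L2, T.]. New: P1.
Round 4: r3 [F :- P1, M5.]. New: F.
Round 5: r14 [G :- F.]. New: G.
Round 6: r5 [E5 :- G, K2.]. New: E5.
Round 7: r9 [N49 :- Q9, E5.]; r11 [N :- E5, M5.]. New: N49, N.
N first appears in round 7.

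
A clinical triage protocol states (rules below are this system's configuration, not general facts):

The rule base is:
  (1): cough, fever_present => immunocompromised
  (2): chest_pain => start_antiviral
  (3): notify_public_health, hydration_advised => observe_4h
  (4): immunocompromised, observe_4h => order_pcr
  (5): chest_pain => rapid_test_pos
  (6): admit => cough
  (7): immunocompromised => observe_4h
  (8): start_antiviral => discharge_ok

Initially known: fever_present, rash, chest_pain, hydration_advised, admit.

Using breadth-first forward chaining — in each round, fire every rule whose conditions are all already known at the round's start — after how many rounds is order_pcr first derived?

4

Round 1: (2) [chest_pain => start_antiviral]; (5) [chest_pain => rapid_test_pos]; (6) [admit => cough]. Adds start_antiviral, rapid_test_pos, cough.
Round 2: (1) [cough, fever_present => immunocompromised]; (8) [start_antiviral => discharge_ok]. Adds immunocompromised, discharge_ok.
Round 3: (7) [immunocompromised => observe_4h]. Adds observe_4h.
Round 4: (4) [immunocompromised, observe_4h => order_pcr]. Adds order_pcr.
order_pcr first appears in round 4.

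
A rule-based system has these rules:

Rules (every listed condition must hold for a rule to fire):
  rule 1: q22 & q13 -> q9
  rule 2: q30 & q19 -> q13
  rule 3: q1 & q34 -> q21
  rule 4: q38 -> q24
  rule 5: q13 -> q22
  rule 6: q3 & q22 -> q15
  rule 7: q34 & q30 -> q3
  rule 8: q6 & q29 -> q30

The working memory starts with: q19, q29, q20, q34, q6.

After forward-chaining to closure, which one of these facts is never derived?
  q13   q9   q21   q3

q21

Round 1: rule 8 [q6 & q29 -> q30]. New: q30.
Round 2: rule 2 [q30 & q19 -> q13]; rule 7 [q34 & q30 -> q3]. New: q13, q3.
Round 3: rule 5 [q13 -> q22]. New: q22.
Round 4: rule 1 [q22 & q13 -> q9]; rule 6 [q3 & q22 -> q15]. New: q9, q15.
Derived: q9 (round 4), q13 (round 2), q3 (round 2). q21 never appears in any round.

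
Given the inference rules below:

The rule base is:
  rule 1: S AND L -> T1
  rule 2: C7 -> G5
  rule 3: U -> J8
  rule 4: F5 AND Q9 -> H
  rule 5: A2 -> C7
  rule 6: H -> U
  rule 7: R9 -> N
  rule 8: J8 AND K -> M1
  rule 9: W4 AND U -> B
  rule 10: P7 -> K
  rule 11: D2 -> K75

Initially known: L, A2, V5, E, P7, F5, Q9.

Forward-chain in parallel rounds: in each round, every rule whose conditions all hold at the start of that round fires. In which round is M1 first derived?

Round 1 fires rule 4, rule 5, rule 10, giving H, C7, K.
Round 2 fires rule 2, rule 6, giving G5, U.
Round 3 fires rule 3, giving J8.
Round 4 fires rule 8, giving M1.
M1 first appears in round 4.

4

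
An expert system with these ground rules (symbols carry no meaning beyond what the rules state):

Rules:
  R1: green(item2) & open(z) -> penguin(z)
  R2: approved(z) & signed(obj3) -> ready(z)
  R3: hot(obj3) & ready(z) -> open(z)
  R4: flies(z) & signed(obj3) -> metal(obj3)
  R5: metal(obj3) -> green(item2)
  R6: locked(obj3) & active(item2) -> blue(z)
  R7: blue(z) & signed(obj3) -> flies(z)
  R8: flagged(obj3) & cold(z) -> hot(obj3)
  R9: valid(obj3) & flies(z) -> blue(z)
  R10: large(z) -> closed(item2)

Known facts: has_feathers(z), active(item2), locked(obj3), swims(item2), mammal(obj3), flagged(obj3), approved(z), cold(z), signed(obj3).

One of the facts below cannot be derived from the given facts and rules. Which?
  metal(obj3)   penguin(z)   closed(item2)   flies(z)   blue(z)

closed(item2)

Round 1 — R2, R6, R8, derive ready(z), blue(z), hot(obj3).
Round 2 — R3, R7, derive open(z), flies(z).
Round 3 — R4, derive metal(obj3).
Round 4 — R5, derive green(item2).
Round 5 — R1, derive penguin(z).
Derived: flies(z) (round 2), blue(z) (round 1), metal(obj3) (round 3), penguin(z) (round 5). closed(item2) never appears in any round.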